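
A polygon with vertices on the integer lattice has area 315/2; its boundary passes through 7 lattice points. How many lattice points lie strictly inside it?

Pick's theorem A = I + B/2 − 1 rearranges to I = A − B/2 + 1 = 315/2 − 7/2 + 1 = 155.

155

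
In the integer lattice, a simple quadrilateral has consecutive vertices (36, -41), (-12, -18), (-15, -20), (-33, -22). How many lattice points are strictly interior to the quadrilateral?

321

By the shoelace formula, twice the signed area is |[36·(-18) − (-12)·(-41)] + [(-12)·(-20) − (-15)·(-18)] + [(-15)·(-22) − (-33)·(-20)] + [(-33)·(-41) − 36·(-22)]| = 645, so the area is 645/2.
The number of boundary lattice points is Σ gcd(|Δx|,|Δy|) = gcd(48,23) + gcd(3,2) + gcd(18,2) + gcd(69,19) = 1+1+2+1 = 5.
Pick's theorem gives I = A − B/2 + 1 = 645/2 − 5/2 + 1 = 321.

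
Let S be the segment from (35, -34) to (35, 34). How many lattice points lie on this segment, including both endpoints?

69

The number of lattice points on a segment between lattice points is gcd(|Δx|,|Δy|) + 1 = gcd(0,68) + 1 = 68 + 1 = 69.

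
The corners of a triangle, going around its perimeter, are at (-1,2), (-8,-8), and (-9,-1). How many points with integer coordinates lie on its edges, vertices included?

3

Along each edge there are gcd(|Δx|,|Δy|)+1 lattice points, so counting each shared vertex once the boundary has gcd(7,10) + gcd(1,7) + gcd(8,3) = 1+1+1 = 3.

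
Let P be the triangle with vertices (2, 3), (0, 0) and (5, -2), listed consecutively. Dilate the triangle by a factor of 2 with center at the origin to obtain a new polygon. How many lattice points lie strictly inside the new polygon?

36

Using the shoelace formula, 2A = |(2·0 − 0·3) + (0·(-2) − 5·0) + (5·3 − 2·(-2))| = 19, so the area is 19/2.
Along each edge there are gcd(|Δx|,|Δy|)+1 lattice points, so counting each shared vertex once the boundary has gcd(2,3) + gcd(5,2) + gcd(3,5) = 1+1+1 = 3.
Scaling by 2 multiplies the area by 2² = 4 (so the new area is 38) and multiplies the boundary lattice-point count by 2, giving 6.
By Pick's theorem, the interior count of the dilated polygon is 38 − 6/2 + 1 = 36.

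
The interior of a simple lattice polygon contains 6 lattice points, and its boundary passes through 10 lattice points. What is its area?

By Pick's theorem, A = I + B/2 − 1 = 6 + 10/2 − 1 = 10.

10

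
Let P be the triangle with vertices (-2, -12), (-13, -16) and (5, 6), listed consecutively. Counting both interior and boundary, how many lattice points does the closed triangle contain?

The shoelace formula gives twice the area as |[(-2)·(-16) − (-13)·(-12)] + [(-13)·6 − 5·(-16)] + [5·(-12) − (-2)·6]| = 170, so the area is 85.
Summing gcd(|Δx|,|Δy|) over the edges gives the boundary count: gcd(11,4) + gcd(18,22) + gcd(7,18) = 1+2+1 = 4.
Pick's theorem gives I = A − B/2 + 1 = 85 − 4/2 + 1 = 84, so the closed region contains I + B = 84 + 4 = 88 lattice points.

88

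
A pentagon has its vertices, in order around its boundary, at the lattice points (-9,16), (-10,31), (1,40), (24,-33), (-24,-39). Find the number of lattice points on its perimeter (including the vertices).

Summing gcd(|Δx|,|Δy|) over the edges gives the boundary count: gcd(1,15) + gcd(11,9) + gcd(23,73) + gcd(48,6) + gcd(15,55) = 1+1+1+6+5 = 14.

14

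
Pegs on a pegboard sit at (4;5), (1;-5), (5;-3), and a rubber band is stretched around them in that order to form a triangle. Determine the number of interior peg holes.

Using the shoelace formula, 2A = |(4·(-5) − 1·5) + (1·(-3) − 5·(-5)) + (5·5 − 4·(-3))| = 34, so the area is 17.
The number of boundary lattice points is Σ gcd(|Δx|,|Δy|) = gcd(3,10) + gcd(4,2) + gcd(1,8) = 1+2+1 = 4.
Pick's theorem gives I = A − B/2 + 1 = 17 − 4/2 + 1 = 16.

16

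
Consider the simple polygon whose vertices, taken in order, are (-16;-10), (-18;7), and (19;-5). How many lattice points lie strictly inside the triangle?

300

Using the shoelace formula, 2A = |[(-16)·7 − (-18)·(-10)] + [(-18)·(-5) − 19·7] + [19·(-10) − (-16)·(-5)]| = 605, so the area is 605/2.
Along each edge there are gcd(|Δx|,|Δy|)+1 lattice points, so counting each shared vertex once the boundary has gcd(2,17) + gcd(37,12) + gcd(35,5) = 1+1+5 = 7.
By Pick's theorem A = I + B/2 − 1, so I = 605/2 − 7/2 + 1 = 300.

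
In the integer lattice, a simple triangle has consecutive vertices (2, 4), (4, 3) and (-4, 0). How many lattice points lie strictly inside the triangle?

6

By the shoelace formula, twice the signed area is |(2·3 − 4·4) + (4·0 − (-4)·3) + ((-4)·4 − 2·0)| = 14, so the area is 7.
Summing gcd(|Δx|,|Δy|) over the edges gives the boundary count: gcd(2,1) + gcd(8,3) + gcd(6,4) = 1+1+2 = 4.
By Pick's theorem A = I + B/2 − 1, so I = 7 − 4/2 + 1 = 6.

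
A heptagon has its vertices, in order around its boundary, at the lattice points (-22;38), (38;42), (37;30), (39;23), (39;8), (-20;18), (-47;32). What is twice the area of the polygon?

3700

By the shoelace formula, twice the signed area is |[(-22)·42 − 38·38] + [38·30 − 37·42] + [37·23 − 39·30] + [39·8 − 39·23] + [39·18 − (-20)·8] + [(-20)·32 − (-47)·18] + [(-47)·38 − (-22)·32]| = 3700, so the area is 1850.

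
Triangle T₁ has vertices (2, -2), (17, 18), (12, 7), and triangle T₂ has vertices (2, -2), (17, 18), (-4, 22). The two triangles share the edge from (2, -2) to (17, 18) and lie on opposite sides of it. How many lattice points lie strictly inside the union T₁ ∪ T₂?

269

The union is the simple quadrilateral with vertices (2, -2), (12, 7), (17, 18), (-4, 22) in order.
The shoelace formula gives twice the area as |(2·7 − 12·(-2)) + (12·18 − 17·7) + (17·22 − (-4)·18) + ((-4)·(-2) − 2·22)| = 545, so the area is 272.5.
Along each edge there are gcd(|Δx|,|Δy|)+1 lattice points, so counting each shared vertex once the boundary has gcd(10,9) + gcd(5,11) + gcd(21,4) + gcd(6,24) = 1+1+1+6 = 9.
By Pick's theorem I = A − B/2 + 1 = 272.5 − 9/2 + 1 = 269.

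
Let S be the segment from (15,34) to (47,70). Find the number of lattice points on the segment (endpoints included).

The number of lattice points on a segment between lattice points is gcd(|Δx|,|Δy|) + 1 = gcd(32,36) + 1 = 4 + 1 = 5.

5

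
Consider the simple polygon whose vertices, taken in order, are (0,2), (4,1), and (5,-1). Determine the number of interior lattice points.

By the shoelace formula, twice the signed area is |[0·1 − 4·2] + [4·(-1) − 5·1] + [5·2 − 0·(-1)]| = 7, so the area is 3.5.
Summing gcd(|Δx|,|Δy|) over the edges gives the boundary count: gcd(4,1) + gcd(1,2) + gcd(5,3) = 1+1+1 = 3.
By Pick's theorem A = I + B/2 − 1, so I = 3.5 − 3/2 + 1 = 3.

3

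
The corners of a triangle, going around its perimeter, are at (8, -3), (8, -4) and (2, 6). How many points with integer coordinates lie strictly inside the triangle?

1

The shoelace formula gives twice the area as |[8·(-4) − 8·(-3)] + [8·6 − 2·(-4)] + [2·(-3) − 8·6]| = 6, so the area is 3.
The number of boundary lattice points is Σ gcd(|Δx|,|Δy|) = gcd(0,1) + gcd(6,10) + gcd(6,9) = 1+2+3 = 6.
By Pick's theorem A = I + B/2 − 1, so I = 3 − 6/2 + 1 = 1.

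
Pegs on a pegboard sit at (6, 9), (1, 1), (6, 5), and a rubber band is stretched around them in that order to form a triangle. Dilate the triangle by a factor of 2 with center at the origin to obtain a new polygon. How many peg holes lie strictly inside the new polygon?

Using the shoelace formula, 2A = |[6·1 − 1·9] + [1·5 − 6·1] + [6·9 − 6·5]| = 20, so the area is 10.
The number of boundary lattice points is Σ gcd(|Δx|,|Δy|) = gcd(5,8) + gcd(5,4) + gcd(0,4) = 1+1+4 = 6.
Scaling by 2 multiplies the area by 2² = 4 (so the new area is 40) and multiplies the boundary lattice-point count by 2, giving 12.
By Pick's theorem, the interior count of the dilated polygon is 40 − 12/2 + 1 = 35.

35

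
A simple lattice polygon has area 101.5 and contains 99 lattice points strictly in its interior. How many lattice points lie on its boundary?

7

Pick's theorem gives A = I + B/2 − 1, so B = 2(A − I + 1) = 2(101.5 − 99 + 1) = 7.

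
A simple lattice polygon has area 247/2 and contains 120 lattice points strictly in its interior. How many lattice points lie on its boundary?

Pick's theorem gives A = I + B/2 − 1, so B = 2(A − I + 1) = 2(247/2 − 120 + 1) = 9.

9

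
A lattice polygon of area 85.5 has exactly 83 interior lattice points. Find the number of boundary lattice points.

7

Pick's theorem gives A = I + B/2 − 1, so B = 2(A − I + 1) = 2(85.5 − 83 + 1) = 7.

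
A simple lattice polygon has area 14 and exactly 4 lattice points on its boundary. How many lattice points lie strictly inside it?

13

From Pick's theorem, I = A − B/2 + 1 = 14 − 4/2 + 1 = 13.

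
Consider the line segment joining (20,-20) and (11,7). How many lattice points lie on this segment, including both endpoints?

10

The number of lattice points on a segment between lattice points is gcd(|Δx|,|Δy|) + 1 = gcd(9,27) + 1 = 9 + 1 = 10.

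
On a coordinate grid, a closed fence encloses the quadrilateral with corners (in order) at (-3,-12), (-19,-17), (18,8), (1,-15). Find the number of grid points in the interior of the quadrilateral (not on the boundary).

By the shoelace formula, twice the signed area is |((-3)·(-17) − (-19)·(-12)) + ((-19)·8 − 18·(-17)) + (18·(-15) − 1·8) + (1·(-12) − (-3)·(-15))| = 358, so the area is 179.
Along each edge there are gcd(|Δx|,|Δy|)+1 lattice points, so counting each shared vertex once the boundary has gcd(16,5) + gcd(37,25) + gcd(17,23) + gcd(4,3) = 1+1+1+1 = 4.
Pick's theorem gives I = A − B/2 + 1 = 179 − 4/2 + 1 = 178.

178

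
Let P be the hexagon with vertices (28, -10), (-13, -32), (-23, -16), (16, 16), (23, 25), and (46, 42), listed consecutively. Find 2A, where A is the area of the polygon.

3454

Using the shoelace formula, 2A = |[28·(-32) − (-13)·(-10)] + [(-13)·(-16) − (-23)·(-32)] + [(-23)·16 − 16·(-16)] + [16·25 − 23·16] + [23·42 − 46·25] + [46·(-10) − 28·42]| = 3454, so the area is 1727.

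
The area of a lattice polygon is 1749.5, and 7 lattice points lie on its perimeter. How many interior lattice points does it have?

1747

From Pick's theorem, I = A − B/2 + 1 = 1749.5 − 7/2 + 1 = 1747.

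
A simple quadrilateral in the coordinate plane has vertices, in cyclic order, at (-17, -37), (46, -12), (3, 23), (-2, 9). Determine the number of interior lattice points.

1649

Using the shoelace formula, 2A = |((-17)·(-12) − 46·(-37)) + (46·23 − 3·(-12)) + (3·9 − (-2)·23) + ((-2)·(-37) − (-17)·9)| = 3300, so the area is 1650.
Summing gcd(|Δx|,|Δy|) over the edges gives the boundary count: gcd(63,25) + gcd(43,35) + gcd(5,14) + gcd(15,46) = 1+1+1+1 = 4.
Pick's theorem gives I = A − B/2 + 1 = 1650 − 4/2 + 1 = 1649.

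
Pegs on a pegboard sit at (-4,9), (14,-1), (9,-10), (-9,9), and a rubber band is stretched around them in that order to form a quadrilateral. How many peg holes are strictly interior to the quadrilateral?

By the shoelace formula, twice the signed area is |((-4)·(-1) − 14·9) + (14·(-10) − 9·(-1)) + (9·9 − (-9)·(-10)) + ((-9)·9 − (-4)·9)| = 307, so the area is 153.5.
The number of boundary lattice points is Σ gcd(|Δx|,|Δy|) = gcd(18,10) + gcd(5,9) + gcd(18,19) + gcd(5,0) = 2+1+1+5 = 9.
Pick's theorem gives I = A − B/2 + 1 = 153.5 − 9/2 + 1 = 150.

150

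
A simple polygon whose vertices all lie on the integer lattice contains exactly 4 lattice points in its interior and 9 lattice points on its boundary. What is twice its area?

Pick's theorem states A = I + B/2 − 1, so A = 4 + 9/2 − 1 = 15/2.
Hence 2A = 15.

15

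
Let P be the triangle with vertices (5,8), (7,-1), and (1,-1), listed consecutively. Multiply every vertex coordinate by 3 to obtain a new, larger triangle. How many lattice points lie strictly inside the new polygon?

The shoelace formula gives twice the area as |[5·(-1) − 7·8] + [7·(-1) − 1·(-1)] + [1·8 − 5·(-1)]| = 54, so the area is 27.
The number of boundary lattice points is Σ gcd(|Δx|,|Δy|) = gcd(2,9) + gcd(6,0) + gcd(4,9) = 1+6+1 = 8.
Scaling by 3 multiplies the area by 3² = 9 (so the new area is 243) and multiplies the boundary lattice-point count by 3, giving 24.
By Pick's theorem, the interior count of the dilated polygon is 243 − 24/2 + 1 = 232.

232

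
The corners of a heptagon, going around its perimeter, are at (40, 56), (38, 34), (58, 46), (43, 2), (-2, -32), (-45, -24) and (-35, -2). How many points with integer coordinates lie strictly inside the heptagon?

4119

The shoelace formula gives twice the area as |(40·34 − 38·56) + (38·46 − 58·34) + (58·2 − 43·46) + (43·(-32) − (-2)·2) + ((-2)·(-24) − (-45)·(-32)) + ((-45)·(-2) − (-35)·(-24)) + ((-35)·56 − 40·(-2))| = 8248, so the area is 4124.
The number of boundary lattice points is Σ gcd(|Δx|,|Δy|) = gcd(2,22) + gcd(20,12) + gcd(15,44) + gcd(45,34) + gcd(43,8) + gcd(10,22) + gcd(75,58) = 2+4+1+1+1+2+1 = 12.
Pick's theorem gives I = A − B/2 + 1 = 4124 − 12/2 + 1 = 4119.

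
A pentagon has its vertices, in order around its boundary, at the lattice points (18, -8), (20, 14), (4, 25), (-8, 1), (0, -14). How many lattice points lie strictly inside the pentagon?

By the shoelace formula, twice the signed area is |(18·14 − 20·(-8)) + (20·25 − 4·14) + (4·1 − (-8)·25) + ((-8)·(-14) − 0·1) + (0·(-8) − 18·(-14))| = 1424, so the area is 712.
Summing gcd(|Δx|,|Δy|) over the edges gives the boundary count: gcd(2,22) + gcd(16,11) + gcd(12,24) + gcd(8,15) + gcd(18,6) = 2+1+12+1+6 = 22.
By Pick's theorem A = I + B/2 − 1, so I = 712 − 22/2 + 1 = 702.

702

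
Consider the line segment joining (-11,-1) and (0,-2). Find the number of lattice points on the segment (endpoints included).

The number of lattice points on a segment between lattice points is gcd(|Δx|,|Δy|) + 1 = gcd(11,1) + 1 = 1 + 1 = 2.

2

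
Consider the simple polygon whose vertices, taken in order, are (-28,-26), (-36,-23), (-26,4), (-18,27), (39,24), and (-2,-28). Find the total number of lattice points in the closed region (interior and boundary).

2468

Using the shoelace formula, 2A = |((-28)·(-23) − (-36)·(-26)) + ((-36)·4 − (-26)·(-23)) + ((-26)·27 − (-18)·4) + ((-18)·24 − 39·27) + (39·(-28) − (-2)·24) + ((-2)·(-26) − (-28)·(-28))| = 4925, so the area is 2462.5.
The number of boundary lattice points is Σ gcd(|Δx|,|Δy|) = gcd(8,3) + gcd(10,27) + gcd(8,23) + gcd(57,3) + gcd(41,52) + gcd(26,2) = 1+1+1+3+1+2 = 9.
Pick's theorem gives I = A − B/2 + 1 = 2462.5 − 9/2 + 1 = 2459, so the closed region contains I + B = 2459 + 9 = 2468 lattice points.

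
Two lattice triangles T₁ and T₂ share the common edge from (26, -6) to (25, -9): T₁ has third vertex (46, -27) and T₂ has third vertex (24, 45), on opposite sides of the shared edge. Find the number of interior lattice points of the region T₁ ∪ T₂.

67

The union is the simple quadrilateral with vertices (26, -6), (46, -27), (25, -9), (24, 45) in order.
Using the shoelace formula, 2A = |[26·(-27) − 46·(-6)] + [46·(-9) − 25·(-27)] + [25·45 − 24·(-9)] + [24·(-6) − 26·45]| = 138, so the area is 69.
The number of boundary lattice points is Σ gcd(|Δx|,|Δy|) = gcd(20,21) + gcd(21,18) + gcd(1,54) + gcd(2,51) = 1+3+1+1 = 6.
By Pick's theorem I = A − B/2 + 1 = 69 − 6/2 + 1 = 67.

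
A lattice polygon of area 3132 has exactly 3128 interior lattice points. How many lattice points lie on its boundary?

Pick's theorem gives A = I + B/2 − 1, so B = 2(A − I + 1) = 2(3132 − 3128 + 1) = 10.

10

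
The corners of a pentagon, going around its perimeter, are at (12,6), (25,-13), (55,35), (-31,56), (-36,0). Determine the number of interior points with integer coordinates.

Using the shoelace formula, 2A = |(12·(-13) − 25·6) + (25·35 − 55·(-13)) + (55·56 − (-31)·35) + ((-31)·0 − (-36)·56) + ((-36)·6 − 12·0)| = 7249, so the area is 3624.5.
Along each edge there are gcd(|Δx|,|Δy|)+1 lattice points, so counting each shared vertex once the boundary has gcd(13,19) + gcd(30,48) + gcd(86,21) + gcd(5,56) + gcd(48,6) = 1+6+1+1+6 = 15.
Pick's theorem gives I = A − B/2 + 1 = 3624.5 − 15/2 + 1 = 3618.

3618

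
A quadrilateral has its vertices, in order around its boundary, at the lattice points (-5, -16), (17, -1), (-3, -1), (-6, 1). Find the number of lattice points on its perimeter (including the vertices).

23

The number of boundary lattice points is Σ gcd(|Δx|,|Δy|) = gcd(22,15) + gcd(20,0) + gcd(3,2) + gcd(1,17) = 1+20+1+1 = 23.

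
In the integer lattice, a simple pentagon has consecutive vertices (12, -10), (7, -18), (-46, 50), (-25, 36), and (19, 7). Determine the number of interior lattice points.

Using the shoelace formula, 2A = |[12·(-18) − 7·(-10)] + [7·50 − (-46)·(-18)] + [(-46)·36 − (-25)·50] + [(-25)·7 − 19·36] + [19·(-10) − 12·7]| = 2163, so the area is 2163/2.
Summing gcd(|Δx|,|Δy|) over the edges gives the boundary count: gcd(5,8) + gcd(53,68) + gcd(21,14) + gcd(44,29) + gcd(7,17) = 1+1+7+1+1 = 11.
By Pick's theorem A = I + B/2 − 1, so I = 2163/2 − 11/2 + 1 = 1077.

1077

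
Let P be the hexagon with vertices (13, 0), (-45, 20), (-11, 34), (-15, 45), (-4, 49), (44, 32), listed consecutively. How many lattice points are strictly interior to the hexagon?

The shoelace formula gives twice the area as |[13·20 − (-45)·0] + [(-45)·34 − (-11)·20] + [(-11)·45 − (-15)·34] + [(-15)·49 − (-4)·45] + [(-4)·32 − 44·49] + [44·0 − 13·32]| = 4290, so the area is 2145.
The number of boundary lattice points is Σ gcd(|Δx|,|Δy|) = gcd(58,20) + gcd(34,14) + gcd(4,11) + gcd(11,4) + gcd(48,17) + gcd(31,32) = 2+2+1+1+1+1 = 8.
Pick's theorem gives I = A − B/2 + 1 = 2145 − 8/2 + 1 = 2142.

2142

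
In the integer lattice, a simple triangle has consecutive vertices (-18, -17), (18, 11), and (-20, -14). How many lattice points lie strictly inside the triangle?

The shoelace formula gives twice the area as |[(-18)·11 − 18·(-17)] + [18·(-14) − (-20)·11] + [(-20)·(-17) − (-18)·(-14)]| = 164, so the area is 82.
Summing gcd(|Δx|,|Δy|) over the edges gives the boundary count: gcd(36,28) + gcd(38,25) + gcd(2,3) = 4+1+1 = 6.
By Pick's theorem A = I + B/2 − 1, so I = 82 − 6/2 + 1 = 80.

80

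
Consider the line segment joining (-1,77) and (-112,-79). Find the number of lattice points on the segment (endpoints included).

4

The number of lattice points on a segment between lattice points is gcd(|Δx|,|Δy|) + 1 = gcd(111,156) + 1 = 3 + 1 = 4.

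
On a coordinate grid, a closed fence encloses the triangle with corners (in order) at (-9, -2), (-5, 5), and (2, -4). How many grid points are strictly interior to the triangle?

42

Using the shoelace formula, 2A = |((-9)·5 − (-5)·(-2)) + ((-5)·(-4) − 2·5) + (2·(-2) − (-9)·(-4))| = 85, so the area is 42.5.
Summing gcd(|Δx|,|Δy|) over the edges gives the boundary count: gcd(4,7) + gcd(7,9) + gcd(11,2) = 1+1+1 = 3.
Pick's theorem gives I = A − B/2 + 1 = 42.5 − 3/2 + 1 = 42.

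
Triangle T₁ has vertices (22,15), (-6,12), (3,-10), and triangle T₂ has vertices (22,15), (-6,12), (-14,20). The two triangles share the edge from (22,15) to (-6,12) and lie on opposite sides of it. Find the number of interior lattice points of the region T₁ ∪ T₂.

441

The union is the simple quadrilateral with vertices (22,15), (3,-10), (-6,12), (-14,20) in order.
Using the shoelace formula, 2A = |(22·(-10) − 3·15) + (3·12 − (-6)·(-10)) + ((-6)·20 − (-14)·12) + ((-14)·15 − 22·20)| = 891, so the area is 445.5.
The number of boundary lattice points is Σ gcd(|Δx|,|Δy|) = gcd(19,25) + gcd(9,22) + gcd(8,8) + gcd(36,5) = 1+1+8+1 = 11.
By Pick's theorem I = A − B/2 + 1 = 445.5 − 11/2 + 1 = 441.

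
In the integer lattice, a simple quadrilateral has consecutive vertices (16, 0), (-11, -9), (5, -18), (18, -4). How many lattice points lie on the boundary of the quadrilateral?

Along each edge there are gcd(|Δx|,|Δy|)+1 lattice points, so counting each shared vertex once the boundary has gcd(27,9) + gcd(16,9) + gcd(13,14) + gcd(2,4) = 9+1+1+2 = 13.

13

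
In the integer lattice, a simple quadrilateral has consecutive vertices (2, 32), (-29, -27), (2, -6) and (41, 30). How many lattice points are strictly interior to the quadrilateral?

1328

The shoelace formula gives twice the area as |[2·(-27) − (-29)·32] + [(-29)·(-6) − 2·(-27)] + [2·30 − 41·(-6)] + [41·32 − 2·30]| = 2660, so the area is 1330.
Summing gcd(|Δx|,|Δy|) over the edges gives the boundary count: gcd(31,59) + gcd(31,21) + gcd(39,36) + gcd(39,2) = 1+1+3+1 = 6.
By Pick's theorem A = I + B/2 − 1, so I = 1330 − 6/2 + 1 = 1328.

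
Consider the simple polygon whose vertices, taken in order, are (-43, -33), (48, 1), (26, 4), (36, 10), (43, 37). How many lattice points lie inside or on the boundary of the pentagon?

The shoelace formula gives twice the area as |((-43)·1 − 48·(-33)) + (48·4 − 26·1) + (26·10 − 36·4) + (36·37 − 43·10) + (43·(-33) − (-43)·37)| = 2897, so the area is 2897/2.
Summing gcd(|Δx|,|Δy|) over the edges gives the boundary count: gcd(91,34) + gcd(22,3) + gcd(10,6) + gcd(7,27) + gcd(86,70) = 1+1+2+1+2 = 7.
Pick's theorem gives I = A − B/2 + 1 = 2897/2 − 7/2 + 1 = 1446, so the closed region contains I + B = 1446 + 7 = 1453 lattice points.

1453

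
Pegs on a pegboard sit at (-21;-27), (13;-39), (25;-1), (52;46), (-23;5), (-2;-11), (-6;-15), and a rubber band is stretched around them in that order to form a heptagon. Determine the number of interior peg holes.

2357

By the shoelace formula, twice the signed area is |((-21)·(-39) − 13·(-27)) + (13·(-1) − 25·(-39)) + (25·46 − 52·(-1)) + (52·5 − (-23)·46) + ((-23)·(-11) − (-2)·5) + ((-2)·(-15) − (-6)·(-11)) + ((-6)·(-27) − (-21)·(-15))| = 4726, so the area is 2363.
Summing gcd(|Δx|,|Δy|) over the edges gives the boundary count: gcd(34,12) + gcd(12,38) + gcd(27,47) + gcd(75,41) + gcd(21,16) + gcd(4,4) + gcd(15,12) = 2+2+1+1+1+4+3 = 14.
Pick's theorem gives I = A − B/2 + 1 = 2363 − 14/2 + 1 = 2357.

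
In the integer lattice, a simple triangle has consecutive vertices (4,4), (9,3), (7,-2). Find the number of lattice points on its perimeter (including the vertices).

The number of boundary lattice points is Σ gcd(|Δx|,|Δy|) = gcd(5,1) + gcd(2,5) + gcd(3,6) = 1+1+3 = 5.

5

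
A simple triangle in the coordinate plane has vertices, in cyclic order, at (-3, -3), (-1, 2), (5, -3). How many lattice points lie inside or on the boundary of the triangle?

Using the shoelace formula, 2A = |((-3)·2 − (-1)·(-3)) + ((-1)·(-3) − 5·2) + (5·(-3) − (-3)·(-3))| = 40, so the area is 20.
The number of boundary lattice points is Σ gcd(|Δx|,|Δy|) = gcd(2,5) + gcd(6,5) + gcd(8,0) = 1+1+8 = 10.
Pick's theorem gives I = A − B/2 + 1 = 20 − 10/2 + 1 = 16, so the closed region contains I + B = 16 + 10 = 26 lattice points.

26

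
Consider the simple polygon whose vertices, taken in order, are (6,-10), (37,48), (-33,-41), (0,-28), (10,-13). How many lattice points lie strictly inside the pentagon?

950

Using the shoelace formula, 2A = |(6·48 − 37·(-10)) + (37·(-41) − (-33)·48) + ((-33)·(-28) − 0·(-41)) + (0·(-13) − 10·(-28)) + (10·(-10) − 6·(-13))| = 1907, so the area is 953.5.
The number of boundary lattice points is Σ gcd(|Δx|,|Δy|) = gcd(31,58) + gcd(70,89) + gcd(33,13) + gcd(10,15) + gcd(4,3) = 1+1+1+5+1 = 9.
By Pick's theorem A = I + B/2 − 1, so I = 953.5 − 9/2 + 1 = 950.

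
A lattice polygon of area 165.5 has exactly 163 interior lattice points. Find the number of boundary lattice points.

7

Pick's theorem gives A = I + B/2 − 1, so B = 2(A − I + 1) = 2(165.5 − 163 + 1) = 7.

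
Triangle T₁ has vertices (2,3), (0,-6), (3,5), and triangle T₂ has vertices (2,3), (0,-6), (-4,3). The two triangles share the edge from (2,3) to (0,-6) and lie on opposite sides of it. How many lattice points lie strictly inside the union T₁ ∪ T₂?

26

The union is the simple quadrilateral with vertices (2,3), (3,5), (0,-6), (-4,3) in order.
By the shoelace formula, twice the signed area is |(2·5 − 3·3) + (3·(-6) − 0·5) + (0·3 − (-4)·(-6)) + ((-4)·3 − 2·3)| = 59, so the area is 59/2.
Summing gcd(|Δx|,|Δy|) over the edges gives the boundary count: gcd(1,2) + gcd(3,11) + gcd(4,9) + gcd(6,0) = 1+1+1+6 = 9.
By Pick's theorem I = A − B/2 + 1 = 59/2 − 9/2 + 1 = 26.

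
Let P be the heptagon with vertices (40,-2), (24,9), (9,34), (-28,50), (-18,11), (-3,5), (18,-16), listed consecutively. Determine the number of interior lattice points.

The shoelace formula gives twice the area as |(40·9 − 24·(-2)) + (24·34 − 9·9) + (9·50 − (-28)·34) + ((-28)·11 − (-18)·50) + ((-18)·5 − (-3)·11) + ((-3)·(-16) − 18·5) + (18·(-2) − 40·(-16))| = 3642, so the area is 1821.
Along each edge there are gcd(|Δx|,|Δy|)+1 lattice points, so counting each shared vertex once the boundary has gcd(16,11) + gcd(15,25) + gcd(37,16) + gcd(10,39) + gcd(15,6) + gcd(21,21) + gcd(22,14) = 1+5+1+1+3+21+2 = 34.
Pick's theorem gives I = A − B/2 + 1 = 1821 − 34/2 + 1 = 1805.

1805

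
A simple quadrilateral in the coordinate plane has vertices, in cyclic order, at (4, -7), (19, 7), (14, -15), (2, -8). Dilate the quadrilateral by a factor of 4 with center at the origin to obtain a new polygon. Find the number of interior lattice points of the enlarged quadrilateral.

The shoelace formula gives twice the area as |[4·7 − 19·(-7)] + [19·(-15) − 14·7] + [14·(-8) − 2·(-15)] + [2·(-7) − 4·(-8)]| = 286, so the area is 143.
Along each edge there are gcd(|Δx|,|Δy|)+1 lattice points, so counting each shared vertex once the boundary has gcd(15,14) + gcd(5,22) + gcd(12,7) + gcd(2,1) = 1+1+1+1 = 4.
Scaling by 4 multiplies the area by 4² = 16 (so the new area is 2288) and multiplies the boundary lattice-point count by 4, giving 16.
By Pick's theorem, the interior count of the dilated polygon is 2288 − 16/2 + 1 = 2281.

2281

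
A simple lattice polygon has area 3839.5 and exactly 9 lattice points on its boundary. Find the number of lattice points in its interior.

Pick's theorem A = I + B/2 − 1 rearranges to I = A − B/2 + 1 = 3839.5 − 9/2 + 1 = 3836.

3836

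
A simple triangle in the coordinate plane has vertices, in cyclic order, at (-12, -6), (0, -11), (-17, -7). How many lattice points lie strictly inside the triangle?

18

By the shoelace formula, twice the signed area is |[(-12)·(-11) − 0·(-6)] + [0·(-7) − (-17)·(-11)] + [(-17)·(-6) − (-12)·(-7)]| = 37, so the area is 18.5.
The number of boundary lattice points is Σ gcd(|Δx|,|Δy|) = gcd(12,5) + gcd(17,4) + gcd(5,1) = 1+1+1 = 3.
Pick's theorem gives I = A − B/2 + 1 = 18.5 − 3/2 + 1 = 18.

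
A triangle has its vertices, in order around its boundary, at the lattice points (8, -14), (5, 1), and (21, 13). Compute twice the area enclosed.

The shoelace formula gives twice the area as |(8·1 − 5·(-14)) + (5·13 − 21·1) + (21·(-14) − 8·13)| = 276, so the area is 138.

276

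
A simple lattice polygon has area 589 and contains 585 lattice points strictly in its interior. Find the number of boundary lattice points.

10

Pick's theorem gives A = I + B/2 − 1, so B = 2(A − I + 1) = 2(589 − 585 + 1) = 10.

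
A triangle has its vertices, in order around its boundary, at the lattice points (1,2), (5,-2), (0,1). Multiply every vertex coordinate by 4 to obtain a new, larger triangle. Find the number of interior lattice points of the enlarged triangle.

By the shoelace formula, twice the signed area is |(1·(-2) − 5·2) + (5·1 − 0·(-2)) + (0·2 − 1·1)| = 8, so the area is 4.
Along each edge there are gcd(|Δx|,|Δy|)+1 lattice points, so counting each shared vertex once the boundary has gcd(4,4) + gcd(5,3) + gcd(1,1) = 4+1+1 = 6.
Scaling by 4 multiplies the area by 4² = 16 (so the new area is 64) and multiplies the boundary lattice-point count by 4, giving 24.
By Pick's theorem, the interior count of the dilated polygon is 64 − 24/2 + 1 = 53.

53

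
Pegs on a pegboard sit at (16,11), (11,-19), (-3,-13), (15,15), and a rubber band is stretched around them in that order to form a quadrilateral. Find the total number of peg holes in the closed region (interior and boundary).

By the shoelace formula, twice the signed area is |(16·(-19) − 11·11) + (11·(-13) − (-3)·(-19)) + ((-3)·15 − 15·(-13)) + (15·11 − 16·15)| = 550, so the area is 275.
The number of boundary lattice points is Σ gcd(|Δx|,|Δy|) = gcd(5,30) + gcd(14,6) + gcd(18,28) + gcd(1,4) = 5+2+2+1 = 10.
Pick's theorem gives I = A − B/2 + 1 = 275 − 10/2 + 1 = 271, so the closed region contains I + B = 271 + 10 = 281 lattice points.

281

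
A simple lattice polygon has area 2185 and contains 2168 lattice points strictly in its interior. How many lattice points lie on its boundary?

Pick's theorem gives A = I + B/2 − 1, so B = 2(A − I + 1) = 2(2185 − 2168 + 1) = 36.

36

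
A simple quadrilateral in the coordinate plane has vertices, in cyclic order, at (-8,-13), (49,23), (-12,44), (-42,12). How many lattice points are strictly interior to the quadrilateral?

By the shoelace formula, twice the signed area is |((-8)·23 − 49·(-13)) + (49·44 − (-12)·23) + ((-12)·12 − (-42)·44) + ((-42)·(-13) − (-8)·12)| = 5231, so the area is 2615.5.
Along each edge there are gcd(|Δx|,|Δy|)+1 lattice points, so counting each shared vertex once the boundary has gcd(57,36) + gcd(61,21) + gcd(30,32) + gcd(34,25) = 3+1+2+1 = 7.
Pick's theorem gives I = A − B/2 + 1 = 2615.5 − 7/2 + 1 = 2613.

2613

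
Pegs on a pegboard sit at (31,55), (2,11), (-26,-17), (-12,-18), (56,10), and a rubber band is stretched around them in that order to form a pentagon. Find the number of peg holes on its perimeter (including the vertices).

Along each edge there are gcd(|Δx|,|Δy|)+1 lattice points, so counting each shared vertex once the boundary has gcd(29,44) + gcd(28,28) + gcd(14,1) + gcd(68,28) + gcd(25,45) = 1+28+1+4+5 = 39.

39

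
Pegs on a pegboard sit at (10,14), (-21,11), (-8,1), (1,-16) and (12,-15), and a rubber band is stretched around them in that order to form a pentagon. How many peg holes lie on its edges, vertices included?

5

Summing gcd(|Δx|,|Δy|) over the edges gives the boundary count: gcd(31,3) + gcd(13,10) + gcd(9,17) + gcd(11,1) + gcd(2,29) = 1+1+1+1+1 = 5.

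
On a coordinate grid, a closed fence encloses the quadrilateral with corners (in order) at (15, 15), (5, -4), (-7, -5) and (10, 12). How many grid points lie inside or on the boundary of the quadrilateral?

137

By the shoelace formula, twice the signed area is |(15·(-4) − 5·15) + (5·(-5) − (-7)·(-4)) + ((-7)·12 − 10·(-5)) + (10·15 − 15·12)| = 252, so the area is 126.
Summing gcd(|Δx|,|Δy|) over the edges gives the boundary count: gcd(10,19) + gcd(12,1) + gcd(17,17) + gcd(5,3) = 1+1+17+1 = 20.
Pick's theorem gives I = A − B/2 + 1 = 126 − 20/2 + 1 = 117, so the closed region contains I + B = 117 + 20 = 137 lattice points.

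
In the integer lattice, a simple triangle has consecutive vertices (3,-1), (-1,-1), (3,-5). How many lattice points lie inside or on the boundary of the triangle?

15

By the shoelace formula, twice the signed area is |[3·(-1) − (-1)·(-1)] + [(-1)·(-5) − 3·(-1)] + [3·(-1) − 3·(-5)]| = 16, so the area is 8.
The number of boundary lattice points is Σ gcd(|Δx|,|Δy|) = gcd(4,0) + gcd(4,4) + gcd(0,4) = 4+4+4 = 12.
Pick's theorem gives I = A − B/2 + 1 = 8 − 12/2 + 1 = 3, so the closed region contains I + B = 3 + 12 = 15 lattice points.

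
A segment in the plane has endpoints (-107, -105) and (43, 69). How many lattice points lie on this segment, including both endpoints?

7

The number of lattice points on a segment between lattice points is gcd(|Δx|,|Δy|) + 1 = gcd(150,174) + 1 = 6 + 1 = 7.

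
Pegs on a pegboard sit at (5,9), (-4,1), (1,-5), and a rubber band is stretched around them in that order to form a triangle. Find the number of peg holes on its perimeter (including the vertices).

4

Along each edge there are gcd(|Δx|,|Δy|)+1 lattice points, so counting each shared vertex once the boundary has gcd(9,8) + gcd(5,6) + gcd(4,14) = 1+1+2 = 4.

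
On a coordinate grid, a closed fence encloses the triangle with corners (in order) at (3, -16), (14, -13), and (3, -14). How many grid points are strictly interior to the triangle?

Using the shoelace formula, 2A = |(3·(-13) − 14·(-16)) + (14·(-14) − 3·(-13)) + (3·(-16) − 3·(-14))| = 22, so the area is 11.
Along each edge there are gcd(|Δx|,|Δy|)+1 lattice points, so counting each shared vertex once the boundary has gcd(11,3) + gcd(11,1) + gcd(0,2) = 1+1+2 = 4.
Pick's theorem gives I = A − B/2 + 1 = 11 − 4/2 + 1 = 10.

10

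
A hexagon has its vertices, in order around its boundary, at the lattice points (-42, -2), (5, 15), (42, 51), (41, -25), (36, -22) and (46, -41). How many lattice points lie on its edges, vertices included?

The number of boundary lattice points is Σ gcd(|Δx|,|Δy|) = gcd(47,17) + gcd(37,36) + gcd(1,76) + gcd(5,3) + gcd(10,19) + gcd(88,39) = 1+1+1+1+1+1 = 6.

6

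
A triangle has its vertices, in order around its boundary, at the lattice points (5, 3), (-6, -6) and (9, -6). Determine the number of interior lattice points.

60

By the shoelace formula, twice the signed area is |[5·(-6) − (-6)·3] + [(-6)·(-6) − 9·(-6)] + [9·3 − 5·(-6)]| = 135, so the area is 135/2.
Along each edge there are gcd(|Δx|,|Δy|)+1 lattice points, so counting each shared vertex once the boundary has gcd(11,9) + gcd(15,0) + gcd(4,9) = 1+15+1 = 17.
Pick's theorem gives I = A − B/2 + 1 = 135/2 − 17/2 + 1 = 60.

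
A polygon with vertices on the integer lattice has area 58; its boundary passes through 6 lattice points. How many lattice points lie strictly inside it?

56

From Pick's theorem, I = A − B/2 + 1 = 58 − 6/2 + 1 = 56.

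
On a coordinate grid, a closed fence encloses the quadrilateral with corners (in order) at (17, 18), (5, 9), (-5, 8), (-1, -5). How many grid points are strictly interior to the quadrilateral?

122

By the shoelace formula, twice the signed area is |[17·9 − 5·18] + [5·8 − (-5)·9] + [(-5)·(-5) − (-1)·8] + [(-1)·18 − 17·(-5)]| = 248, so the area is 124.
The number of boundary lattice points is Σ gcd(|Δx|,|Δy|) = gcd(12,9) + gcd(10,1) + gcd(4,13) + gcd(18,23) = 3+1+1+1 = 6.
By Pick's theorem A = I + B/2 − 1, so I = 124 − 6/2 + 1 = 122.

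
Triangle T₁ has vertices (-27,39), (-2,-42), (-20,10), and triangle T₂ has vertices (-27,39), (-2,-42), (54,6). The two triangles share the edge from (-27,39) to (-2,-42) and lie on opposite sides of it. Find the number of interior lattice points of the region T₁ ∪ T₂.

2941

The union is the simple quadrilateral with vertices (-27,39), (-20,10), (-2,-42), (54,6) in order.
By the shoelace formula, twice the signed area is |[(-27)·10 − (-20)·39] + [(-20)·(-42) − (-2)·10] + [(-2)·6 − 54·(-42)] + [54·39 − (-27)·6]| = 5894, so the area is 2947.
Along each edge there are gcd(|Δx|,|Δy|)+1 lattice points, so counting each shared vertex once the boundary has gcd(7,29) + gcd(18,52) + gcd(56,48) + gcd(81,33) = 1+2+8+3 = 14.
By Pick's theorem I = A − B/2 + 1 = 2947 − 14/2 + 1 = 2941.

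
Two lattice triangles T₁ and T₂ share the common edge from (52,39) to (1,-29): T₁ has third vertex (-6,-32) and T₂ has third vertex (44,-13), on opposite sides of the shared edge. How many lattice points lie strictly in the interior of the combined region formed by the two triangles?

The union is the simple quadrilateral with vertices (52,39), (-6,-32), (1,-29), (44,-13) in order.
Using the shoelace formula, 2A = |(52·(-32) − (-6)·39) + ((-6)·(-29) − 1·(-32)) + (1·(-13) − 44·(-29)) + (44·39 − 52·(-13))| = 2431, so the area is 1215.5.
The number of boundary lattice points is Σ gcd(|Δx|,|Δy|) = gcd(58,71) + gcd(7,3) + gcd(43,16) + gcd(8,52) = 1+1+1+4 = 7.
By Pick's theorem I = A − B/2 + 1 = 1215.5 − 7/2 + 1 = 1213.

1213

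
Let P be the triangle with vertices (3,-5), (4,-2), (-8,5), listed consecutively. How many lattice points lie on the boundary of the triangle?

The number of boundary lattice points is Σ gcd(|Δx|,|Δy|) = gcd(1,3) + gcd(12,7) + gcd(11,10) = 1+1+1 = 3.

3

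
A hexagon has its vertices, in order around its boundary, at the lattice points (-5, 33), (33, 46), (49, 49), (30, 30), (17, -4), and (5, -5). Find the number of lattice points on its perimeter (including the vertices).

The number of boundary lattice points is Σ gcd(|Δx|,|Δy|) = gcd(38,13) + gcd(16,3) + gcd(19,19) + gcd(13,34) + gcd(12,1) + gcd(10,38) = 1+1+19+1+1+2 = 25.

25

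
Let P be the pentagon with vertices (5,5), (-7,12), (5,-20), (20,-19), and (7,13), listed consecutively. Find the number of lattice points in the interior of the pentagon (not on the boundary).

By the shoelace formula, twice the signed area is |(5·12 − (-7)·5) + ((-7)·(-20) − 5·12) + (5·(-19) − 20·(-20)) + (20·13 − 7·(-19)) + (7·5 − 5·13)| = 843, so the area is 843/2.
Along each edge there are gcd(|Δx|,|Δy|)+1 lattice points, so counting each shared vertex once the boundary has gcd(12,7) + gcd(12,32) + gcd(15,1) + gcd(13,32) + gcd(2,8) = 1+4+1+1+2 = 9.
By Pick's theorem A = I + B/2 − 1, so I = 843/2 − 9/2 + 1 = 418.

418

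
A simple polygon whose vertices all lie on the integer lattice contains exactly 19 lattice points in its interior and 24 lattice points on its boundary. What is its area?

Pick's theorem states A = I + B/2 − 1, so A = 19 + 24/2 − 1 = 30.

30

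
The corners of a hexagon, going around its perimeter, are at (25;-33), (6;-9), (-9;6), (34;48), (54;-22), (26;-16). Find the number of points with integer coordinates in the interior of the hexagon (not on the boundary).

2385

The shoelace formula gives twice the area as |(25·(-9) − 6·(-33)) + (6·6 − (-9)·(-9)) + ((-9)·48 − 34·6) + (34·(-22) − 54·48) + (54·(-16) − 26·(-22)) + (26·(-33) − 25·(-16))| = 4798, so the area is 2399.
Summing gcd(|Δx|,|Δy|) over the edges gives the boundary count: gcd(19,24) + gcd(15,15) + gcd(43,42) + gcd(20,70) + gcd(28,6) + gcd(1,17) = 1+15+1+10+2+1 = 30.
By Pick's theorem A = I + B/2 − 1, so I = 2399 − 30/2 + 1 = 2385.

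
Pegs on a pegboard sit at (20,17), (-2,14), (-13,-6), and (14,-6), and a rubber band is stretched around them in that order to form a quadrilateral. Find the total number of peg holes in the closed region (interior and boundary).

530

By the shoelace formula, twice the signed area is |[20·14 − (-2)·17] + [(-2)·(-6) − (-13)·14] + [(-13)·(-6) − 14·(-6)] + [14·17 − 20·(-6)]| = 1028, so the area is 514.
Summing gcd(|Δx|,|Δy|) over the edges gives the boundary count: gcd(22,3) + gcd(11,20) + gcd(27,0) + gcd(6,23) = 1+1+27+1 = 30.
Pick's theorem gives I = A − B/2 + 1 = 514 − 30/2 + 1 = 500, so the closed region contains I + B = 500 + 30 = 530 lattice points.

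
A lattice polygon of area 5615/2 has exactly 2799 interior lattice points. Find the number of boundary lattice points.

Pick's theorem gives A = I + B/2 − 1, so B = 2(A − I + 1) = 2(5615/2 − 2799 + 1) = 19.

19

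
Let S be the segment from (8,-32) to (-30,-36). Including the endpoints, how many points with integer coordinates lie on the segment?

The number of lattice points on a segment between lattice points is gcd(|Δx|,|Δy|) + 1 = gcd(38,4) + 1 = 2 + 1 = 3.

3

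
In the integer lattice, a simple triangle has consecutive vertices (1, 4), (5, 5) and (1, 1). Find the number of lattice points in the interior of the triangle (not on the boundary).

By the shoelace formula, twice the signed area is |[1·5 − 5·4] + [5·1 − 1·5] + [1·4 − 1·1]| = 12, so the area is 6.
The number of boundary lattice points is Σ gcd(|Δx|,|Δy|) = gcd(4,1) + gcd(4,4) + gcd(0,3) = 1+4+3 = 8.
By Pick's theorem A = I + B/2 − 1, so I = 6 − 8/2 + 1 = 3.

3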